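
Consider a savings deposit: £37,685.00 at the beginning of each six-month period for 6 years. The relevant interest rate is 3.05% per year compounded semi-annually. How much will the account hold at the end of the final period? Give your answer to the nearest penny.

£499,651.08

This is an annuity due: 12 deposits of £37,685.00 at the beginning of each six-month period.
Periodic rate r = 0.0305/2 per half-year; n is counted in half-years.
FV = PMT × [((1+r)^n − 1)/r] × (1+r) = 37,685 × [(1+r)^12 − 1] / r × (1+r) = £499,651.08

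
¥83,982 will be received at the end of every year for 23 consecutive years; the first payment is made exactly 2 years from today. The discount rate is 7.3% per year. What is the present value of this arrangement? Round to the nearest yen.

Ordinary annuity of 23 payments, first payment at period 2.
Periodic rate r = 0.073 per year.
The ordinary-annuity PV formula values the stream one period before the first payment (period 1); discount that back 1 periods:
PV₀ = 83,982 × [1 − (1+r)^−23] / r × (1+r)^−1 = ¥860,104

¥860,104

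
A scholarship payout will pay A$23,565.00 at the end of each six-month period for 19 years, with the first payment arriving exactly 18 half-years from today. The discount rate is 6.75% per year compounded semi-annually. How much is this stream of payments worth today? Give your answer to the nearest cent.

Ordinary annuity of 38 payments, first payment at period 18.
Periodic rate r = 0.0675/2 per half-year; n is counted in half-years.
The ordinary-annuity PV formula values the stream one period before the first payment (period 17); discount that back 17 periods:
PV₀ = 23,565 × [1 − (1+r)^−38] / r × (1+r)^−17 = A$284,630.60

A$284,630.60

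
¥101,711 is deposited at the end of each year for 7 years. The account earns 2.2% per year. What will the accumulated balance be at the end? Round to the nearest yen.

This is an ordinary annuity: 7 deposits of ¥101,711 at the end of each year.
Periodic rate r = 0.022 per year.
FV = PMT × [((1+r)^n − 1)/r] = 101,711 × [(1+r)^7 − 1] / r = ¥760,729

¥760,729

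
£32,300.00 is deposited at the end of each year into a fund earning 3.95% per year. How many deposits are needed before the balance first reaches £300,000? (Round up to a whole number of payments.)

9 payments

Periodic rate r = 0.0395 per year.
Ordinary annuity FV: 300,000 = 32,300 × [((1+r)^n − 1)/r].
(1+r)^n = 1 + 300,000 × r / 32,300, so n = ln(1 + 300,000·r/32,300) / ln(1+r) = 8.07.
Round up to a whole number of payments: n = 9.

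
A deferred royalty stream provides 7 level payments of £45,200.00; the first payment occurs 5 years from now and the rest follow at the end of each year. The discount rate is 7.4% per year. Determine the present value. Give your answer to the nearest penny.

Ordinary annuity of 7 payments, first payment at period 5.
Periodic rate r = 0.074 per year.
The ordinary-annuity PV formula values the stream one period before the first payment (period 4); discount that back 4 periods:
PV₀ = 45,200 × [1 − (1+r)^−7] / r × (1+r)^−4 = £180,559.21

£180,559.21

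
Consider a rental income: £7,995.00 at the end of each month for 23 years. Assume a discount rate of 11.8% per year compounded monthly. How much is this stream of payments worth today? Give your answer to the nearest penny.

£758,449.93

This is an ordinary annuity: 276 payments of £7,995.00 at the end of each month.
Periodic rate r = 0.118/12 per month; n is counted in months.
PV = PMT × [(1 − (1+r)^−n)/r] = 7,995 × [1 − (1+r)^−276] / r = £758,449.93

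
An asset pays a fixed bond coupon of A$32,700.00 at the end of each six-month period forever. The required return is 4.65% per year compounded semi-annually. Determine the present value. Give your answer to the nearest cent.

Periodic rate r = 0.0465/2 per half-year.
Level perpetuity: PV = PMT / r = 32,700 / (0.0465/2) = A$1,406,451.61.

A$1,406,451.61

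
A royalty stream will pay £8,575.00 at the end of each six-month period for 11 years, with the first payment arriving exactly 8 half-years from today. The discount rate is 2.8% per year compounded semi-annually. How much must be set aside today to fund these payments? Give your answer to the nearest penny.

Ordinary annuity of 22 payments, first payment at period 8.
Periodic rate r = 0.028/2 per half-year; n is counted in half-years.
The ordinary-annuity PV formula values the stream one period before the first payment (period 7); discount that back 7 periods:
PV₀ = 8,575 × [1 − (1+r)^−22] / r × (1+r)^−7 = £146,434.27

£146,434.27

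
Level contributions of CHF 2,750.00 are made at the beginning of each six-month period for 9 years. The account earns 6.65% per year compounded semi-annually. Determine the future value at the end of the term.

CHF 68,516.00

This is an annuity due: 18 deposits of CHF 2,750.00 at the beginning of each six-month period.
Periodic rate r = 0.0665/2 per half-year; n is counted in half-years.
FV = PMT × [((1+r)^n − 1)/r] × (1+r) = 2,750 × [(1+r)^18 − 1] / r × (1+r) = CHF 68,516.00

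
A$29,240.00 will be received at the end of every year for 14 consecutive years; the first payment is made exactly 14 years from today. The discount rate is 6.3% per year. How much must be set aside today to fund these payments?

Ordinary annuity of 14 payments, first payment at period 14.
Periodic rate r = 0.063 per year.
The ordinary-annuity PV formula values the stream one period before the first payment (period 13); discount that back 13 periods:
PV₀ = 29,240 × [1 − (1+r)^−14] / r × (1+r)^−13 = A$120,577.08

A$120,577.08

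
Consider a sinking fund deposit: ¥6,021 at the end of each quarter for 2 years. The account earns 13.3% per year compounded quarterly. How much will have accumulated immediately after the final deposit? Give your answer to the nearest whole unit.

This is an ordinary annuity: 8 deposits of ¥6,021 at the end of each quarter.
Periodic rate r = 0.133/4 per quarter; n is counted in quarters.
FV = PMT × [((1+r)^n − 1)/r] = 6,021 × [(1+r)^8 − 1] / r = ¥54,162

¥54,162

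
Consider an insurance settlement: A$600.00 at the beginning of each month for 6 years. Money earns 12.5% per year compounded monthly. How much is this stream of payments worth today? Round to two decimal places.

A$30,601.41

This is an annuity due: 72 payments of A$600.00 at the beginning of each month.
Periodic rate r = 0.125/12 per month; n is counted in months.
PV = PMT × [(1 − (1+r)^−n)/r] × (1+r) = 600 × [1 − (1+r)^−72] / r × (1+r) = A$30,601.41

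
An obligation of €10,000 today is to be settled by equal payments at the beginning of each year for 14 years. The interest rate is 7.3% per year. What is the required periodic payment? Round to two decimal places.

Level annuity due; solve PV = PMT × [(1 − (1+r)^−n)/r] × (1+r) for PMT.
Periodic rate r = 0.073 per year.
With n = 14: PMT = 10,000 / ([(1 − (1+r)^−n)/r] × (1+r)) = €1,084.91

€1,084.91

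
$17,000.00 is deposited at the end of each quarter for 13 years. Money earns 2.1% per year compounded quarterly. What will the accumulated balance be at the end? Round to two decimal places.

This is an ordinary annuity: 52 deposits of $17,000.00 at the end of each quarter.
Periodic rate r = 0.021/4 per quarter; n is counted in quarters.
FV = PMT × [((1+r)^n − 1)/r] = 17,000 × [(1+r)^52 − 1] / r = $1,013,401.70

$1,013,401.70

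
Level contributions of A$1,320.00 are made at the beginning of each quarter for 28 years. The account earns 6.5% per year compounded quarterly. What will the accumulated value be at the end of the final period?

This is an annuity due: 112 deposits of A$1,320.00 at the beginning of each quarter.
Periodic rate r = 0.065/4 per quarter; n is counted in quarters.
FV = PMT × [((1+r)^n − 1)/r] × (1+r) = 1,320 × [(1+r)^112 − 1] / r × (1+r) = A$419,541.68

A$419,541.68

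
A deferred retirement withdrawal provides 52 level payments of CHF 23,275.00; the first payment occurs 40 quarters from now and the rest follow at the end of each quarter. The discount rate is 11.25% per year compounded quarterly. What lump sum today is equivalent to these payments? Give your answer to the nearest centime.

CHF 214,231.41

Ordinary annuity of 52 payments, first payment at period 40.
Periodic rate r = 0.1125/4 per quarter; n is counted in quarters.
The ordinary-annuity PV formula values the stream one period before the first payment (period 39); discount that back 39 periods:
PV₀ = 23,275 × [1 − (1+r)^−52] / r × (1+r)^−39 = CHF 214,231.41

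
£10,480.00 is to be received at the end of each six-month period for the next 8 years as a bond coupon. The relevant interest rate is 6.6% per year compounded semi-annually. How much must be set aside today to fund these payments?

This is an ordinary annuity: 16 payments of £10,480.00 at the end of each six-month period.
Periodic rate r = 0.066/2 per half-year; n is counted in half-years.
PV = PMT × [(1 − (1+r)^−n)/r] = 10,480 × [1 − (1+r)^−16] / r = £128,671.30

£128,671.30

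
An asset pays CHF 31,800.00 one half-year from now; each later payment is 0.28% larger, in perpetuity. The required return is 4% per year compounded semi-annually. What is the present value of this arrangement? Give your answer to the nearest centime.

Periodic rate r = 0.04/2 per half-year.
Growing perpetuity (Gordon): PV = PMT₁ / (r − g) = 31,800 / (r − 0.0028) = CHF 1,848,837.21.

CHF 1,848,837.21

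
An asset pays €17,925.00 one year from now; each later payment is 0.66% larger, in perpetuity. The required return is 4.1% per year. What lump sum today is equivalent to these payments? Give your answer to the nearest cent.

Periodic rate r = 0.041 per year.
Growing perpetuity (Gordon): PV = PMT₁ / (r − g) = 17,925 / (r − 0.0066) = €521,075.58.

€521,075.58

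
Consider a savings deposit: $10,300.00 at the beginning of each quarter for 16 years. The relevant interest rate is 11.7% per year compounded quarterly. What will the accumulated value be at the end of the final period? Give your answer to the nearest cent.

$1,931,430.45

This is an annuity due: 64 deposits of $10,300.00 at the beginning of each quarter.
Periodic rate r = 0.117/4 per quarter; n is counted in quarters.
FV = PMT × [((1+r)^n − 1)/r] × (1+r) = 10,300 × [(1+r)^64 − 1] / r × (1+r) = $1,931,430.45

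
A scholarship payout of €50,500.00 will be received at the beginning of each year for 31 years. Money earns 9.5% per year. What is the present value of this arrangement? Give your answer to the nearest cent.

This is an annuity due: 31 payments of €50,500.00 at the beginning of each year.
Periodic rate r = 0.095 per year.
PV = PMT × [(1 − (1+r)^−n)/r] × (1+r) = 50,500 × [1 − (1+r)^−31] / r × (1+r) = €547,153.32

€547,153.32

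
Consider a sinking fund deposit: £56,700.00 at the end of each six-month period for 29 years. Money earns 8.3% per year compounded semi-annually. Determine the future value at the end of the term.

This is an ordinary annuity: 58 deposits of £56,700.00 at the end of each six-month period.
Periodic rate r = 0.083/2 per half-year; n is counted in half-years.
FV = PMT × [((1+r)^n − 1)/r] = 56,700 × [(1+r)^58 − 1] / r = £13,080,575.20

£13,080,575.20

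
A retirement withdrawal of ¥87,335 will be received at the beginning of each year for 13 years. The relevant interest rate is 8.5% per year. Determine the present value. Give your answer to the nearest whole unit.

This is an annuity due: 13 payments of ¥87,335 at the beginning of each year.
Periodic rate r = 0.085 per year.
PV = PMT × [(1 − (1+r)^−n)/r] × (1+r) = 87,335 × [1 − (1+r)^−13] / r × (1+r) = ¥728,783

¥728,783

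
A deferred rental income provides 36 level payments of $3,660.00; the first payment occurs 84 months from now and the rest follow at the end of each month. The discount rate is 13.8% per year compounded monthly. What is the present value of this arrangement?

Ordinary annuity of 36 payments, first payment at period 84.
Periodic rate r = 0.138/12 per month; n is counted in months.
The ordinary-annuity PV formula values the stream one period before the first payment (period 83); discount that back 83 periods:
PV₀ = 3,660 × [1 − (1+r)^−36] / r × (1+r)^−83 = $41,572.45

$41,572.45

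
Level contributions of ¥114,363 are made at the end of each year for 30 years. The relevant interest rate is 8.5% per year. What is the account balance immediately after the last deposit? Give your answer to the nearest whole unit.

This is an ordinary annuity: 30 deposits of ¥114,363 at the end of each year.
Periodic rate r = 0.085 per year.
FV = PMT × [((1+r)^n − 1)/r] = 114,363 × [(1+r)^30 − 1] / r = ¥14,205,569

¥14,205,569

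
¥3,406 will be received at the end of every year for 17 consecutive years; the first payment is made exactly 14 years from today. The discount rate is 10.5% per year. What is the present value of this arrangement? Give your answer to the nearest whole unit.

Ordinary annuity of 17 payments, first payment at period 14.
Periodic rate r = 0.105 per year.
The ordinary-annuity PV formula values the stream one period before the first payment (period 13); discount that back 13 periods:
PV₀ = 3,406 × [1 − (1+r)^−17] / r × (1+r)^−13 = ¥7,236

¥7,236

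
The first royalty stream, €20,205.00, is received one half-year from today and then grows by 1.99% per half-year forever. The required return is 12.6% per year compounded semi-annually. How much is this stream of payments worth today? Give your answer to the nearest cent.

Periodic rate r = 0.126/2 per half-year.
Growing perpetuity (Gordon): PV = PMT₁ / (r − g) = 20,205 / (r − 0.0199) = €468,793.50.

€468,793.50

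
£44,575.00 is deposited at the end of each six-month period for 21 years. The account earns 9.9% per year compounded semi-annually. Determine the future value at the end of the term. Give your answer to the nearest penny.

£5,950,412.73

This is an ordinary annuity: 42 deposits of £44,575.00 at the end of each six-month period.
Periodic rate r = 0.099/2 per half-year; n is counted in half-years.
FV = PMT × [((1+r)^n − 1)/r] = 44,575 × [(1+r)^42 − 1] / r = £5,950,412.73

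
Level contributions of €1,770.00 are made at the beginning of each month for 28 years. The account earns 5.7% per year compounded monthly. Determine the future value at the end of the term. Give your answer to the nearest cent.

€1,465,652.83

This is an annuity due: 336 deposits of €1,770.00 at the beginning of each month.
Periodic rate r = 0.057/12 per month; n is counted in months.
FV = PMT × [((1+r)^n − 1)/r] × (1+r) = 1,770 × [(1+r)^336 − 1] / r × (1+r) = €1,465,652.83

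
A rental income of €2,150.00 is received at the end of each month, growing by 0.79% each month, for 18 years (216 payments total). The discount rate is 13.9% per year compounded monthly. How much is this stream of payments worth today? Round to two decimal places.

Periodic rate r = 0.139/12 per month; n is counted in months.
Growing ordinary annuity: PV = PMT₁ × [1 − ((1+g)/(1+r))^n] / (r − g) = 2,150 × [1 − ((1+0.0079)/(1+r))^216] / (r − 0.0079) = €318,246.26.

€318,246.26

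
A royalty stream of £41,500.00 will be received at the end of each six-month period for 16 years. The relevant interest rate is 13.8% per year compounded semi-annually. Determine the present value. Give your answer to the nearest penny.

£530,342.26

This is an ordinary annuity: 32 payments of £41,500.00 at the end of each six-month period.
Periodic rate r = 0.138/2 per half-year; n is counted in half-years.
PV = PMT × [(1 − (1+r)^−n)/r] = 41,500 × [1 − (1+r)^−32] / r = £530,342.26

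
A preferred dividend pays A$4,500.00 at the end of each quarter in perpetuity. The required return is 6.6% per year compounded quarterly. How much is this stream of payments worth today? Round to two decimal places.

A$272,727.27

Periodic rate r = 0.066/4 per quarter.
Level perpetuity: PV = PMT / r = 4,500 / (0.066/4) = A$272,727.27.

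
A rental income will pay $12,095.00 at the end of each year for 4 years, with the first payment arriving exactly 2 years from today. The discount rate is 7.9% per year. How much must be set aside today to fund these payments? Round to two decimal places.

Ordinary annuity of 4 payments, first payment at period 2.
Periodic rate r = 0.079 per year.
The ordinary-annuity PV formula values the stream one period before the first payment (period 1); discount that back 1 periods:
PV₀ = 12,095 × [1 − (1+r)^−4] / r × (1+r)^−1 = $37,209.92

$37,209.92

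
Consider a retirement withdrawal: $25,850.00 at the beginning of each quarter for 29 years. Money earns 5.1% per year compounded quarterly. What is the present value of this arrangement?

$1,581,029.85

This is an annuity due: 116 payments of $25,850.00 at the beginning of each quarter.
Periodic rate r = 0.051/4 per quarter; n is counted in quarters.
PV = PMT × [(1 − (1+r)^−n)/r] × (1+r) = 25,850 × [1 − (1+r)^−116] / r × (1+r) = $1,581,029.85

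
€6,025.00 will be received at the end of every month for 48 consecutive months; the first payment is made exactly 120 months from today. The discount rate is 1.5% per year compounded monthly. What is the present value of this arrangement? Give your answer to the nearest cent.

Ordinary annuity of 48 payments, first payment at period 120.
Periodic rate r = 0.015/12 per month; n is counted in months.
The ordinary-annuity PV formula values the stream one period before the first payment (period 119); discount that back 119 periods:
PV₀ = 6,025 × [1 − (1+r)^−48] / r × (1+r)^−119 = €241,774.45

€241,774.45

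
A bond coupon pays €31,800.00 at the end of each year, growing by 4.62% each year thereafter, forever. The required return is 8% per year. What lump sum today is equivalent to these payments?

€940,828.40

Periodic rate r = 0.08 per year.
Growing perpetuity (Gordon): PV = PMT₁ / (r − g) = 31,800 / (r − 0.0462) = €940,828.40.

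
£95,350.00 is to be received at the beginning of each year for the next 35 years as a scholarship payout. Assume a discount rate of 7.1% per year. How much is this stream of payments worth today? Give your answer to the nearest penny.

£1,307,924.94

This is an annuity due: 35 payments of £95,350.00 at the beginning of each year.
Periodic rate r = 0.071 per year.
PV = PMT × [(1 − (1+r)^−n)/r] × (1+r) = 95,350 × [1 − (1+r)^−35] / r × (1+r) = £1,307,924.94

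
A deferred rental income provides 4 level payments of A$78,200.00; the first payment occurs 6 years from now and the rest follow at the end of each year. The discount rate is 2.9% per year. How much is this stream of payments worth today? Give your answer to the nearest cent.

Ordinary annuity of 4 payments, first payment at period 6.
Periodic rate r = 0.029 per year.
The ordinary-annuity PV formula values the stream one period before the first payment (period 5); discount that back 5 periods:
PV₀ = 78,200 × [1 − (1+r)^−4] / r × (1+r)^−5 = A$252,565.04

A$252,565.04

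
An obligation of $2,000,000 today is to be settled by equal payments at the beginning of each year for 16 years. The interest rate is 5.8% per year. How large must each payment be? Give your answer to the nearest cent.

$184,494.40

Level annuity due; solve PV = PMT × [(1 − (1+r)^−n)/r] × (1+r) for PMT.
Periodic rate r = 0.058 per year.
With n = 16: PMT = 2,000,000 / ([(1 − (1+r)^−n)/r] × (1+r)) = $184,494.40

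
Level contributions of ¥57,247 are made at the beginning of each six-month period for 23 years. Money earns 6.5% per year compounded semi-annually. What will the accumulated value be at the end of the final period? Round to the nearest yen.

¥6,100,888

This is an annuity due: 46 deposits of ¥57,247 at the beginning of each six-month period.
Periodic rate r = 0.065/2 per half-year; n is counted in half-years.
FV = PMT × [((1+r)^n − 1)/r] × (1+r) = 57,247 × [(1+r)^46 − 1] / r × (1+r) = ¥6,100,888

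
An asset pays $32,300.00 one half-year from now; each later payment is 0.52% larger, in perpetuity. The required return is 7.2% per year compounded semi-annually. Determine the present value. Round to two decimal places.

$1,048,701.30

Periodic rate r = 0.072/2 per half-year.
Growing perpetuity (Gordon): PV = PMT₁ / (r − g) = 32,300 / (r − 0.0052) = $1,048,701.30.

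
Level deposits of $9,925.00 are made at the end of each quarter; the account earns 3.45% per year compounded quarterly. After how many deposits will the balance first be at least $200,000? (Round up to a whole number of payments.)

Periodic rate r = 0.0345/4 per quarter; n is counted in quarters.
Ordinary annuity FV: 200,000 = 9,925 × [((1+r)^n − 1)/r].
(1+r)^n = 1 + 200,000 × r / 9,925, so n = ln(1 + 200,000·r/9,925) / ln(1+r) = 18.66.
Round up to a whole number of payments: n = 19.

19 payments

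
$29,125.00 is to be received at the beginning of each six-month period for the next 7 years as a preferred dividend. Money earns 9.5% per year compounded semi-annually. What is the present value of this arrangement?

This is an annuity due: 14 payments of $29,125.00 at the beginning of each six-month period.
Periodic rate r = 0.095/2 per half-year; n is counted in half-years.
PV = PMT × [(1 − (1+r)^−n)/r] × (1+r) = 29,125 × [1 − (1+r)^−14] / r × (1+r) = $306,877.60

$306,877.60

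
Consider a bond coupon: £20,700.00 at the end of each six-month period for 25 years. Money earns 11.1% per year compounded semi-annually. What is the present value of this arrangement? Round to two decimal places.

This is an ordinary annuity: 50 payments of £20,700.00 at the end of each six-month period.
Periodic rate r = 0.111/2 per half-year; n is counted in half-years.
PV = PMT × [(1 − (1+r)^−n)/r] = 20,700 × [1 − (1+r)^−50] / r = £347,925.41

£347,925.41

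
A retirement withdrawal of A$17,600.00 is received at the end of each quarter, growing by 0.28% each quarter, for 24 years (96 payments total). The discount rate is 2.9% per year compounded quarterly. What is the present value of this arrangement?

Periodic rate r = 0.029/4 per quarter; n is counted in quarters.
Growing ordinary annuity: PV = PMT₁ × [1 − ((1+g)/(1+r))^n] / (r − g) = 17,600 × [1 − ((1+0.0028)/(1+r))^96] / (r − 0.0028) = A$1,369,527.36.

A$1,369,527.36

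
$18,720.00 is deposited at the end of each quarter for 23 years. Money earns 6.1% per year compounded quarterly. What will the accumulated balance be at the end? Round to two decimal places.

$3,712,742.06

This is an ordinary annuity: 92 deposits of $18,720.00 at the end of each quarter.
Periodic rate r = 0.061/4 per quarter; n is counted in quarters.
FV = PMT × [((1+r)^n − 1)/r] = 18,720 × [(1+r)^92 − 1] / r = $3,712,742.06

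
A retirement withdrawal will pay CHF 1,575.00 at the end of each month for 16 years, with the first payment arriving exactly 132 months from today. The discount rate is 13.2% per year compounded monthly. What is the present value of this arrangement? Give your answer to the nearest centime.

CHF 29,976.68

Ordinary annuity of 192 payments, first payment at period 132.
Periodic rate r = 0.132/12 per month; n is counted in months.
The ordinary-annuity PV formula values the stream one period before the first payment (period 131); discount that back 131 periods:
PV₀ = 1,575 × [1 − (1+r)^−192] / r × (1+r)^−131 = CHF 29,976.68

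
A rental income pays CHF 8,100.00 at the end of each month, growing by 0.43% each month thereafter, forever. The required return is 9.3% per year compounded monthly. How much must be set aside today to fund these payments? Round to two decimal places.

Periodic rate r = 0.093/12 per month.
Growing perpetuity (Gordon): PV = PMT₁ / (r − g) = 8,100 / (r − 0.0043) = CHF 2,347,826.09.

CHF 2,347,826.09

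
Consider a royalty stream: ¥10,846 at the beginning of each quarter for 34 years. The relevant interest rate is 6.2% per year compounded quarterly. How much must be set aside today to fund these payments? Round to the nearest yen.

¥622,858

This is an annuity due: 136 payments of ¥10,846 at the beginning of each quarter.
Periodic rate r = 0.062/4 per quarter; n is counted in quarters.
PV = PMT × [(1 − (1+r)^−n)/r] × (1+r) = 10,846 × [1 − (1+r)^−136] / r × (1+r) = ¥622,858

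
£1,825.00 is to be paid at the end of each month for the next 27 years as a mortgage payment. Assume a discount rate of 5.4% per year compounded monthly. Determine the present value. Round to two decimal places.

This is an ordinary annuity: 324 payments of £1,825.00 at the end of each month.
Periodic rate r = 0.054/12 per month; n is counted in months.
PV = PMT × [(1 − (1+r)^−n)/r] = 1,825 × [1 − (1+r)^−324] / r = £310,873.12

£310,873.12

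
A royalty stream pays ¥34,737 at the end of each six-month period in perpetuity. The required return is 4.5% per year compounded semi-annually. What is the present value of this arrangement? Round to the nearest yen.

Periodic rate r = 0.045/2 per half-year.
Level perpetuity: PV = PMT / r = 34,737 / (0.045/2) = ¥1,543,867.

¥1,543,867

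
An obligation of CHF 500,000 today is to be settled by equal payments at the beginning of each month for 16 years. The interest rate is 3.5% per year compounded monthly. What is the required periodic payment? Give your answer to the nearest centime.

Level annuity due; solve PV = PMT × [(1 − (1+r)^−n)/r] × (1+r) for PMT.
Periodic rate r = 0.035/12 per month; n is counted in months.
With n = 192: PMT = 500,000 / ([(1 − (1+r)^−n)/r] × (1+r)) = CHF 3,394.83

CHF 3,394.83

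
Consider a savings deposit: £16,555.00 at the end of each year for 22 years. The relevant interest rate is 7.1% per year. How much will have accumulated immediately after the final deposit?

This is an ordinary annuity: 22 deposits of £16,555.00 at the end of each year.
Periodic rate r = 0.071 per year.
FV = PMT × [((1+r)^n − 1)/r] = 16,555 × [(1+r)^22 − 1] / r = £821,313.04

£821,313.04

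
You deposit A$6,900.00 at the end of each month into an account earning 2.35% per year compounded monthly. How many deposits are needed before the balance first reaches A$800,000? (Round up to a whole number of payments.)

Periodic rate r = 0.0235/12 per month; n is counted in months.
Ordinary annuity FV: 800,000 = 6,900 × [((1+r)^n − 1)/r].
(1+r)^n = 1 + 800,000 × r / 6,900, so n = ln(1 + 800,000·r/6,900) / ln(1+r) = 104.59.
Round up to a whole number of payments: n = 105.

105 payments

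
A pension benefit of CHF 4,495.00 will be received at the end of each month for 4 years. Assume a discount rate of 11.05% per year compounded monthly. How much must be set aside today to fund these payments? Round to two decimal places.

CHF 173,754.65

This is an ordinary annuity: 48 payments of CHF 4,495.00 at the end of each month.
Periodic rate r = 0.1105/12 per month; n is counted in months.
PV = PMT × [(1 − (1+r)^−n)/r] = 4,495 × [1 − (1+r)^−48] / r = CHF 173,754.65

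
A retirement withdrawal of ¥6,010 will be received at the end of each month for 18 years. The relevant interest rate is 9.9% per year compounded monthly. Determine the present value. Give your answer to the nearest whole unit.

This is an ordinary annuity: 216 payments of ¥6,010 at the end of each month.
Periodic rate r = 0.099/12 per month; n is counted in months.
PV = PMT × [(1 − (1+r)^−n)/r] = 6,010 × [1 − (1+r)^−216] / r = ¥604,980

¥604,980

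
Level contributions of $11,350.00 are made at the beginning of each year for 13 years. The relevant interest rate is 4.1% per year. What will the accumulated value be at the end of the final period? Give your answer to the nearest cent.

This is an annuity due: 13 deposits of $11,350.00 at the beginning of each year.
Periodic rate r = 0.041 per year.
FV = PMT × [((1+r)^n − 1)/r] × (1+r) = 11,350 × [(1+r)^13 − 1] / r × (1+r) = $197,693.12

$197,693.12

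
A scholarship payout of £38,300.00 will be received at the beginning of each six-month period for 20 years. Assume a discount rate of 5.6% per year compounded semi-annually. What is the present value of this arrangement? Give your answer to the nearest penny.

£940,239.38

This is an annuity due: 40 payments of £38,300.00 at the beginning of each six-month period.
Periodic rate r = 0.056/2 per half-year; n is counted in half-years.
PV = PMT × [(1 − (1+r)^−n)/r] × (1+r) = 38,300 × [1 − (1+r)^−40] / r × (1+r) = £940,239.38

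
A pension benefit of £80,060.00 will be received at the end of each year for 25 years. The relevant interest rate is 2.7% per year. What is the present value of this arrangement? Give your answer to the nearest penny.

This is an ordinary annuity: 25 payments of £80,060.00 at the end of each year.
Periodic rate r = 0.027 per year.
PV = PMT × [(1 − (1+r)^−n)/r] = 80,060 × [1 − (1+r)^−25] / r = £1,441,866.63

£1,441,866.63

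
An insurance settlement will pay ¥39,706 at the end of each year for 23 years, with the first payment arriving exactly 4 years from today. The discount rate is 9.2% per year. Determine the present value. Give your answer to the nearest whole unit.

¥287,656

Ordinary annuity of 23 payments, first payment at period 4.
Periodic rate r = 0.092 per year.
The ordinary-annuity PV formula values the stream one period before the first payment (period 3); discount that back 3 periods:
PV₀ = 39,706 × [1 − (1+r)^−23] / r × (1+r)^−3 = ¥287,656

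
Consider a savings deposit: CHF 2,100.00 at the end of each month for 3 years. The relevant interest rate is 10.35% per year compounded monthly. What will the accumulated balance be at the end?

This is an ordinary annuity: 36 deposits of CHF 2,100.00 at the end of each month.
Periodic rate r = 0.1035/12 per month; n is counted in months.
FV = PMT × [((1+r)^n − 1)/r] = 2,100 × [(1+r)^36 − 1] / r = CHF 88,210.24

CHF 88,210.24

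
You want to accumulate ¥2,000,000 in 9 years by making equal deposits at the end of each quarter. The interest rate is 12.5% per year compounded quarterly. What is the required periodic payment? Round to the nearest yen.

Level ordinary annuity; solve FV = PMT × [((1+r)^n − 1)/r] for PMT.
Periodic rate r = 0.125/4 per quarter; n is counted in quarters.
With n = 36: PMT = 2,000,000 / ([((1+r)^n − 1)/r]) = ¥30,824

¥30,824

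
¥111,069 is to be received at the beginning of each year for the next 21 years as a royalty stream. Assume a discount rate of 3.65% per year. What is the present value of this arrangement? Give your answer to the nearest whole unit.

¥1,668,414

This is an annuity due: 21 payments of ¥111,069 at the beginning of each year.
Periodic rate r = 0.0365 per year.
PV = PMT × [(1 − (1+r)^−n)/r] × (1+r) = 111,069 × [1 − (1+r)^−21] / r × (1+r) = ¥1,668,414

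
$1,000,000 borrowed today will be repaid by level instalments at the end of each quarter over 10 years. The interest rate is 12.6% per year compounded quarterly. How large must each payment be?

Level ordinary annuity; solve PV = PMT × [(1 − (1+r)^−n)/r] for PMT.
Periodic rate r = 0.126/4 per quarter; n is counted in quarters.
With n = 40: PMT = 1,000,000 / ([(1 − (1+r)^−n)/r]) = $44,317.61

$44,317.61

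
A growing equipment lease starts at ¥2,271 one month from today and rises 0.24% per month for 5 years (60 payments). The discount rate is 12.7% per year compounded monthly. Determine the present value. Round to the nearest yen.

¥107,134

Periodic rate r = 0.127/12 per month; n is counted in months.
Growing ordinary annuity: PV = PMT₁ × [1 − ((1+g)/(1+r))^n] / (r − g) = 2,271 × [1 − ((1+0.0024)/(1+r))^60] / (r − 0.0024) = ¥107,134.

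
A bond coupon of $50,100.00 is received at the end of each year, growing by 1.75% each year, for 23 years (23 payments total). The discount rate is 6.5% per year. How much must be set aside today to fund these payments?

Periodic rate r = 0.065 per year.
Growing ordinary annuity: PV = PMT₁ × [1 − ((1+g)/(1+r))^n] / (r − g) = 50,100 × [1 − ((1+0.0175)/(1+r))^23] / (r − 0.0175) = $685,423.71.

$685,423.71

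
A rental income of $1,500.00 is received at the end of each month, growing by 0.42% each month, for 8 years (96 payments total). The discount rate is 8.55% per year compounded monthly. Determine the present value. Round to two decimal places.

Periodic rate r = 0.0855/12 per month; n is counted in months.
Growing ordinary annuity: PV = PMT₁ × [1 − ((1+g)/(1+r))^n] / (r − g) = 1,500 × [1 − ((1+0.0042)/(1+r))^96] / (r − 0.0042) = $124,936.33.

$124,936.33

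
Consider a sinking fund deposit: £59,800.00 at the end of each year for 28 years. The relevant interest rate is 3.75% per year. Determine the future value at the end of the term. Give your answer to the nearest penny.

This is an ordinary annuity: 28 deposits of £59,800.00 at the end of each year.
Periodic rate r = 0.0375 per year.
FV = PMT × [((1+r)^n − 1)/r] = 59,800 × [(1+r)^28 − 1] / r = £2,875,635.37

£2,875,635.37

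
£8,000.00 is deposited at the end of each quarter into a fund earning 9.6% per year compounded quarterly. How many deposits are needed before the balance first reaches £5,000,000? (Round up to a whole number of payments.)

Periodic rate r = 0.096/4 per quarter; n is counted in quarters.
Ordinary annuity FV: 5,000,000 = 8,000 × [((1+r)^n − 1)/r].
(1+r)^n = 1 + 5,000,000 × r / 8,000, so n = ln(1 + 5,000,000·r/8,000) / ln(1+r) = 116.91.
Round up to a whole number of payments: n = 117.

117 payments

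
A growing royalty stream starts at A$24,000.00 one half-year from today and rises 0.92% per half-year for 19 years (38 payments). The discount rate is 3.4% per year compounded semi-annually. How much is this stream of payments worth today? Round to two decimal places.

A$780,480.35

Periodic rate r = 0.034/2 per half-year; n is counted in half-years.
Growing ordinary annuity: PV = PMT₁ × [1 − ((1+g)/(1+r))^n] / (r − g) = 24,000 × [1 − ((1+0.0092)/(1+r))^38] / (r − 0.0092) = A$780,480.35.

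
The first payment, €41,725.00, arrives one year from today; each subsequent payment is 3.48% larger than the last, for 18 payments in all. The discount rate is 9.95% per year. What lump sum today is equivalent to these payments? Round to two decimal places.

€428,431.68

Periodic rate r = 0.0995 per year.
Growing ordinary annuity: PV = PMT₁ × [1 − ((1+g)/(1+r))^n] / (r − g) = 41,725 × [1 − ((1+0.0348)/(1+r))^18] / (r − 0.0348) = €428,431.68.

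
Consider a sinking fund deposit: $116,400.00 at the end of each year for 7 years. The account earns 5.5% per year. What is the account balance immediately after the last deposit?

$962,266.44

This is an ordinary annuity: 7 deposits of $116,400.00 at the end of each year.
Periodic rate r = 0.055 per year.
FV = PMT × [((1+r)^n − 1)/r] = 116,400 × [(1+r)^7 − 1] / r = $962,266.44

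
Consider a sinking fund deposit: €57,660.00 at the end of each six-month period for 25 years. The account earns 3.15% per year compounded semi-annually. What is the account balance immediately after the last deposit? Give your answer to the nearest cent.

€4,336,204.76

This is an ordinary annuity: 50 deposits of €57,660.00 at the end of each six-month period.
Periodic rate r = 0.0315/2 per half-year; n is counted in half-years.
FV = PMT × [((1+r)^n − 1)/r] = 57,660 × [(1+r)^50 − 1] / r = €4,336,204.76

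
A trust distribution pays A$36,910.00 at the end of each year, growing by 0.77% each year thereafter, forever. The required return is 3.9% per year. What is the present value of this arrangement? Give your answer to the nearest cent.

A$1,179,233.23

Periodic rate r = 0.039 per year.
Growing perpetuity (Gordon): PV = PMT₁ / (r − g) = 36,910 / (r − 0.0077) = A$1,179,233.23.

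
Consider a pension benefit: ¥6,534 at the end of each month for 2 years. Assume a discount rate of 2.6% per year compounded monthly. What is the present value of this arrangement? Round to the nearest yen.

¥152,647

This is an ordinary annuity: 24 payments of ¥6,534 at the end of each month.
Periodic rate r = 0.026/12 per month; n is counted in months.
PV = PMT × [(1 − (1+r)^−n)/r] = 6,534 × [1 − (1+r)^−24] / r = ¥152,647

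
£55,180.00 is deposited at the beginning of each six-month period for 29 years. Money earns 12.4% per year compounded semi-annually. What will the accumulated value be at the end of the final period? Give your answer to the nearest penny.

£30,010,225.30

This is an annuity due: 58 deposits of £55,180.00 at the beginning of each six-month period.
Periodic rate r = 0.124/2 per half-year; n is counted in half-years.
FV = PMT × [((1+r)^n − 1)/r] × (1+r) = 55,180 × [(1+r)^58 − 1] / r × (1+r) = £30,010,225.30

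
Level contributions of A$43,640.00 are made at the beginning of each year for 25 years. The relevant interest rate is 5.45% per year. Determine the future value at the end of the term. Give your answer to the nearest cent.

This is an annuity due: 25 deposits of A$43,640.00 at the beginning of each year.
Periodic rate r = 0.0545 per year.
FV = PMT × [((1+r)^n − 1)/r] × (1+r) = 43,640 × [(1+r)^25 − 1] / r × (1+r) = A$2,337,620.56

A$2,337,620.56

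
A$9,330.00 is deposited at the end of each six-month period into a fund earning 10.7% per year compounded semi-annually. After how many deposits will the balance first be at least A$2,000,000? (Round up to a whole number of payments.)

Periodic rate r = 0.107/2 per half-year; n is counted in half-years.
Ordinary annuity FV: 2,000,000 = 9,330 × [((1+r)^n − 1)/r].
(1+r)^n = 1 + 2,000,000 × r / 9,330, so n = ln(1 + 2,000,000·r/9,330) / ln(1+r) = 48.41.
Round up to a whole number of payments: n = 49.

49 payments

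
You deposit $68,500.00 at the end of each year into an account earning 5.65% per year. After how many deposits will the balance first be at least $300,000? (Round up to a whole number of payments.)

Periodic rate r = 0.0565 per year.
Ordinary annuity FV: 300,000 = 68,500 × [((1+r)^n − 1)/r].
(1+r)^n = 1 + 300,000 × r / 68,500, so n = ln(1 + 300,000·r/68,500) / ln(1+r) = 4.02.
Round up to a whole number of payments: n = 5.

5 payments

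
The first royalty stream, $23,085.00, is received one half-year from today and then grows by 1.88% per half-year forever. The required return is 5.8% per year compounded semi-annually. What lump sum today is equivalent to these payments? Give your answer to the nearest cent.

Periodic rate r = 0.058/2 per half-year.
Growing perpetuity (Gordon): PV = PMT₁ / (r − g) = 23,085 / (r − 0.0188) = $2,263,235.29.

$2,263,235.29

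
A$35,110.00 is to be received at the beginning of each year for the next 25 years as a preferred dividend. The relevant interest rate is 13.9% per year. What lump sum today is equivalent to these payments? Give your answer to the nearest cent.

A$276,586.54

This is an annuity due: 25 payments of A$35,110.00 at the beginning of each year.
Periodic rate r = 0.139 per year.
PV = PMT × [(1 − (1+r)^−n)/r] × (1+r) = 35,110 × [1 − (1+r)^−25] / r × (1+r) = A$276,586.54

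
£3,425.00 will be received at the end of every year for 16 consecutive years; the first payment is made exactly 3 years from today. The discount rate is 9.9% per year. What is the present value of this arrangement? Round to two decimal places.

Ordinary annuity of 16 payments, first payment at period 3.
Periodic rate r = 0.099 per year.
The ordinary-annuity PV formula values the stream one period before the first payment (period 2); discount that back 2 periods:
PV₀ = 3,425 × [1 − (1+r)^−16] / r × (1+r)^−2 = £22,318.67

£22,318.67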